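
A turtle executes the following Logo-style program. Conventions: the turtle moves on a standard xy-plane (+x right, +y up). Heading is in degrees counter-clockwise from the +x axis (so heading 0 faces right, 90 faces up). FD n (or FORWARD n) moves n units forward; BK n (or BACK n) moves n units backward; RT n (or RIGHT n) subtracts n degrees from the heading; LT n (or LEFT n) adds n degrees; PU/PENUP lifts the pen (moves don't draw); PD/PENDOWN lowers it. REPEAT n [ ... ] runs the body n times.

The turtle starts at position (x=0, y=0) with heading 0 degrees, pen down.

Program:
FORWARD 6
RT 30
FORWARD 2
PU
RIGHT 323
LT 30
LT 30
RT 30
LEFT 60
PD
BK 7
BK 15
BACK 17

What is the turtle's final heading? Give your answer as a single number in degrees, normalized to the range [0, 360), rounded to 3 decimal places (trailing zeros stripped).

Answer: 97

Derivation:
Executing turtle program step by step:
Start: pos=(0,0), heading=0, pen down
FD 6: (0,0) -> (6,0) [heading=0, draw]
RT 30: heading 0 -> 330
FD 2: (6,0) -> (7.732,-1) [heading=330, draw]
PU: pen up
RT 323: heading 330 -> 7
LT 30: heading 7 -> 37
LT 30: heading 37 -> 67
RT 30: heading 67 -> 37
LT 60: heading 37 -> 97
PD: pen down
BK 7: (7.732,-1) -> (8.585,-7.948) [heading=97, draw]
BK 15: (8.585,-7.948) -> (10.413,-22.836) [heading=97, draw]
BK 17: (10.413,-22.836) -> (12.485,-39.709) [heading=97, draw]
Final: pos=(12.485,-39.709), heading=97, 5 segment(s) drawn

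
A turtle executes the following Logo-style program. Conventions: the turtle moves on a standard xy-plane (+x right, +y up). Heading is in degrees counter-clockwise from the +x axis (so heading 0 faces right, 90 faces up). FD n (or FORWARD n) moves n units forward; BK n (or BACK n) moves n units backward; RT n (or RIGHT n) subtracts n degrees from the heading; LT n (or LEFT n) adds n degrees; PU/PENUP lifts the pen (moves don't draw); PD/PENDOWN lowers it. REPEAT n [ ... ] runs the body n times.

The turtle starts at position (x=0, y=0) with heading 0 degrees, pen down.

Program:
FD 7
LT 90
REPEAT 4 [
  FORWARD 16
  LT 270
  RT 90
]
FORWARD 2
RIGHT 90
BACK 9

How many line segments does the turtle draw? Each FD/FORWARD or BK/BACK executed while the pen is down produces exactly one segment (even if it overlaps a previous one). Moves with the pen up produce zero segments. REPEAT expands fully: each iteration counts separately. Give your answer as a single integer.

Executing turtle program step by step:
Start: pos=(0,0), heading=0, pen down
FD 7: (0,0) -> (7,0) [heading=0, draw]
LT 90: heading 0 -> 90
REPEAT 4 [
  -- iteration 1/4 --
  FD 16: (7,0) -> (7,16) [heading=90, draw]
  LT 270: heading 90 -> 0
  RT 90: heading 0 -> 270
  -- iteration 2/4 --
  FD 16: (7,16) -> (7,0) [heading=270, draw]
  LT 270: heading 270 -> 180
  RT 90: heading 180 -> 90
  -- iteration 3/4 --
  FD 16: (7,0) -> (7,16) [heading=90, draw]
  LT 270: heading 90 -> 0
  RT 90: heading 0 -> 270
  -- iteration 4/4 --
  FD 16: (7,16) -> (7,0) [heading=270, draw]
  LT 270: heading 270 -> 180
  RT 90: heading 180 -> 90
]
FD 2: (7,0) -> (7,2) [heading=90, draw]
RT 90: heading 90 -> 0
BK 9: (7,2) -> (-2,2) [heading=0, draw]
Final: pos=(-2,2), heading=0, 7 segment(s) drawn
Segments drawn: 7

Answer: 7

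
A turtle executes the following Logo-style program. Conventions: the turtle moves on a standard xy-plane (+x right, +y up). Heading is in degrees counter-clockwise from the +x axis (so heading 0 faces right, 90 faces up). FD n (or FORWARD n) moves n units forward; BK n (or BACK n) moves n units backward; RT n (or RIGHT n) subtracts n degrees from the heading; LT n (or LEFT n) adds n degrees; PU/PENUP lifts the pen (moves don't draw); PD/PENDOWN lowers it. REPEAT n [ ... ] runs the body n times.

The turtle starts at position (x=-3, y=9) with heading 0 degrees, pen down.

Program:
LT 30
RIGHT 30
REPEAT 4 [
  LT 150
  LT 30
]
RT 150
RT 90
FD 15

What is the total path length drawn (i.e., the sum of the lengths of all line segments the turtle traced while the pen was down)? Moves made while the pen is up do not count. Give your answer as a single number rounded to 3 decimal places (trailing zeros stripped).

Executing turtle program step by step:
Start: pos=(-3,9), heading=0, pen down
LT 30: heading 0 -> 30
RT 30: heading 30 -> 0
REPEAT 4 [
  -- iteration 1/4 --
  LT 150: heading 0 -> 150
  LT 30: heading 150 -> 180
  -- iteration 2/4 --
  LT 150: heading 180 -> 330
  LT 30: heading 330 -> 0
  -- iteration 3/4 --
  LT 150: heading 0 -> 150
  LT 30: heading 150 -> 180
  -- iteration 4/4 --
  LT 150: heading 180 -> 330
  LT 30: heading 330 -> 0
]
RT 150: heading 0 -> 210
RT 90: heading 210 -> 120
FD 15: (-3,9) -> (-10.5,21.99) [heading=120, draw]
Final: pos=(-10.5,21.99), heading=120, 1 segment(s) drawn

Segment lengths:
  seg 1: (-3,9) -> (-10.5,21.99), length = 15
Total = 15

Answer: 15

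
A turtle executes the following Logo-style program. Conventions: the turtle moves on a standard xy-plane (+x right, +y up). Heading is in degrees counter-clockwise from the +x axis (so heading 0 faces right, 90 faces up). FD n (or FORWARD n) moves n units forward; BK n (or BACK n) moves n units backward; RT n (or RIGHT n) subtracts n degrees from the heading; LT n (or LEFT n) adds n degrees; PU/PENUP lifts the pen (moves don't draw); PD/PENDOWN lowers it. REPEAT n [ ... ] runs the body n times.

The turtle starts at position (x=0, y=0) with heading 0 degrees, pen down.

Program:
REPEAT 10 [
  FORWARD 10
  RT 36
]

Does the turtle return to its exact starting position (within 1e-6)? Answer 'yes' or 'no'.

Answer: yes

Derivation:
Executing turtle program step by step:
Start: pos=(0,0), heading=0, pen down
REPEAT 10 [
  -- iteration 1/10 --
  FD 10: (0,0) -> (10,0) [heading=0, draw]
  RT 36: heading 0 -> 324
  -- iteration 2/10 --
  FD 10: (10,0) -> (18.09,-5.878) [heading=324, draw]
  RT 36: heading 324 -> 288
  -- iteration 3/10 --
  FD 10: (18.09,-5.878) -> (21.18,-15.388) [heading=288, draw]
  RT 36: heading 288 -> 252
  -- iteration 4/10 --
  FD 10: (21.18,-15.388) -> (18.09,-24.899) [heading=252, draw]
  RT 36: heading 252 -> 216
  -- iteration 5/10 --
  FD 10: (18.09,-24.899) -> (10,-30.777) [heading=216, draw]
  RT 36: heading 216 -> 180
  -- iteration 6/10 --
  FD 10: (10,-30.777) -> (0,-30.777) [heading=180, draw]
  RT 36: heading 180 -> 144
  -- iteration 7/10 --
  FD 10: (0,-30.777) -> (-8.09,-24.899) [heading=144, draw]
  RT 36: heading 144 -> 108
  -- iteration 8/10 --
  FD 10: (-8.09,-24.899) -> (-11.18,-15.388) [heading=108, draw]
  RT 36: heading 108 -> 72
  -- iteration 9/10 --
  FD 10: (-11.18,-15.388) -> (-8.09,-5.878) [heading=72, draw]
  RT 36: heading 72 -> 36
  -- iteration 10/10 --
  FD 10: (-8.09,-5.878) -> (0,0) [heading=36, draw]
  RT 36: heading 36 -> 0
]
Final: pos=(0,0), heading=0, 10 segment(s) drawn

Start position: (0, 0)
Final position: (0, 0)
Distance = 0; < 1e-6 -> CLOSED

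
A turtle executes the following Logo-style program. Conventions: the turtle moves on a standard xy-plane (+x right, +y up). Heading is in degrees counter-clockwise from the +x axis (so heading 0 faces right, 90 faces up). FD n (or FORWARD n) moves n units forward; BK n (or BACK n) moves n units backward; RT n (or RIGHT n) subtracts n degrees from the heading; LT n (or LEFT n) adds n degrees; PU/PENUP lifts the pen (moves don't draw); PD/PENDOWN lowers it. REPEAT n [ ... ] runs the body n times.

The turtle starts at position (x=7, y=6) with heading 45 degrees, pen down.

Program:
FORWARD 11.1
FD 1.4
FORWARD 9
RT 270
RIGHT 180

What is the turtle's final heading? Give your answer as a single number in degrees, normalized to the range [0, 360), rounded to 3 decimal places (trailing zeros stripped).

Executing turtle program step by step:
Start: pos=(7,6), heading=45, pen down
FD 11.1: (7,6) -> (14.849,13.849) [heading=45, draw]
FD 1.4: (14.849,13.849) -> (15.839,14.839) [heading=45, draw]
FD 9: (15.839,14.839) -> (22.203,21.203) [heading=45, draw]
RT 270: heading 45 -> 135
RT 180: heading 135 -> 315
Final: pos=(22.203,21.203), heading=315, 3 segment(s) drawn

Answer: 315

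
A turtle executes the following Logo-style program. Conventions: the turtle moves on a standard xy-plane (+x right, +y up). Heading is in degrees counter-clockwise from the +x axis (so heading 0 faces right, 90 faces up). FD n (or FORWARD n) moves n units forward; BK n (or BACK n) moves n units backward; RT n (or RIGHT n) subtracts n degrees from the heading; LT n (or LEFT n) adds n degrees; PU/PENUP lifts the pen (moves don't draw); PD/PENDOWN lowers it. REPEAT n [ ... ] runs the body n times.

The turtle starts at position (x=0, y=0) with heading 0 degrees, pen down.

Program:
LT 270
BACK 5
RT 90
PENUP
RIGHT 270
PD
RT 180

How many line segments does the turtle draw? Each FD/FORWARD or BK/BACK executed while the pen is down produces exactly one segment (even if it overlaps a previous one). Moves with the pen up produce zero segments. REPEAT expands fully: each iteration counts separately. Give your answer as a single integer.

Executing turtle program step by step:
Start: pos=(0,0), heading=0, pen down
LT 270: heading 0 -> 270
BK 5: (0,0) -> (0,5) [heading=270, draw]
RT 90: heading 270 -> 180
PU: pen up
RT 270: heading 180 -> 270
PD: pen down
RT 180: heading 270 -> 90
Final: pos=(0,5), heading=90, 1 segment(s) drawn
Segments drawn: 1

Answer: 1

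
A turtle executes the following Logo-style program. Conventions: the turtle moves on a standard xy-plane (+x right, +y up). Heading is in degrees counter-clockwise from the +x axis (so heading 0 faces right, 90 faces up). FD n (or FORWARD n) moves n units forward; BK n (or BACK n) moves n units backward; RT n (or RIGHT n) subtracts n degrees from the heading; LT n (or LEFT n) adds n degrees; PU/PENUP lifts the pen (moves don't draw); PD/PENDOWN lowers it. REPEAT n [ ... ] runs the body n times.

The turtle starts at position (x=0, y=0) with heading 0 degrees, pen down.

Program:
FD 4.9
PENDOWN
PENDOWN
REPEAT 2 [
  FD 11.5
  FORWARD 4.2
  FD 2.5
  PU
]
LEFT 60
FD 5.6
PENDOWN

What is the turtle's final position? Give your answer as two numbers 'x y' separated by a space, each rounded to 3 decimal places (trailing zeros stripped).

Executing turtle program step by step:
Start: pos=(0,0), heading=0, pen down
FD 4.9: (0,0) -> (4.9,0) [heading=0, draw]
PD: pen down
PD: pen down
REPEAT 2 [
  -- iteration 1/2 --
  FD 11.5: (4.9,0) -> (16.4,0) [heading=0, draw]
  FD 4.2: (16.4,0) -> (20.6,0) [heading=0, draw]
  FD 2.5: (20.6,0) -> (23.1,0) [heading=0, draw]
  PU: pen up
  -- iteration 2/2 --
  FD 11.5: (23.1,0) -> (34.6,0) [heading=0, move]
  FD 4.2: (34.6,0) -> (38.8,0) [heading=0, move]
  FD 2.5: (38.8,0) -> (41.3,0) [heading=0, move]
  PU: pen up
]
LT 60: heading 0 -> 60
FD 5.6: (41.3,0) -> (44.1,4.85) [heading=60, move]
PD: pen down
Final: pos=(44.1,4.85), heading=60, 4 segment(s) drawn

Answer: 44.1 4.85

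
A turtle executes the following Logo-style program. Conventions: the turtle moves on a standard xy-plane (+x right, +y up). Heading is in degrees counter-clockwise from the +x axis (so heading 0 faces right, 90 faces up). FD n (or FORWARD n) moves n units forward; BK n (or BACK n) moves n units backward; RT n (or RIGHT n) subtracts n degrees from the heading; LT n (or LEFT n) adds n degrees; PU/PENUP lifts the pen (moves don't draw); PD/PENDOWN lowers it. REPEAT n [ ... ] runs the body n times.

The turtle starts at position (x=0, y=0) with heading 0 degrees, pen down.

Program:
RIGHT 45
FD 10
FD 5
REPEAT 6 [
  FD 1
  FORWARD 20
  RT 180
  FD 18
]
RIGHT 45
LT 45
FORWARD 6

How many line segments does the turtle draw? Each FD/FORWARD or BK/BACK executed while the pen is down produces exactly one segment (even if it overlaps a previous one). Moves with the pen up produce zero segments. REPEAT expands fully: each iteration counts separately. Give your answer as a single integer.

Answer: 21

Derivation:
Executing turtle program step by step:
Start: pos=(0,0), heading=0, pen down
RT 45: heading 0 -> 315
FD 10: (0,0) -> (7.071,-7.071) [heading=315, draw]
FD 5: (7.071,-7.071) -> (10.607,-10.607) [heading=315, draw]
REPEAT 6 [
  -- iteration 1/6 --
  FD 1: (10.607,-10.607) -> (11.314,-11.314) [heading=315, draw]
  FD 20: (11.314,-11.314) -> (25.456,-25.456) [heading=315, draw]
  RT 180: heading 315 -> 135
  FD 18: (25.456,-25.456) -> (12.728,-12.728) [heading=135, draw]
  -- iteration 2/6 --
  FD 1: (12.728,-12.728) -> (12.021,-12.021) [heading=135, draw]
  FD 20: (12.021,-12.021) -> (-2.121,2.121) [heading=135, draw]
  RT 180: heading 135 -> 315
  FD 18: (-2.121,2.121) -> (10.607,-10.607) [heading=315, draw]
  -- iteration 3/6 --
  FD 1: (10.607,-10.607) -> (11.314,-11.314) [heading=315, draw]
  FD 20: (11.314,-11.314) -> (25.456,-25.456) [heading=315, draw]
  RT 180: heading 315 -> 135
  FD 18: (25.456,-25.456) -> (12.728,-12.728) [heading=135, draw]
  -- iteration 4/6 --
  FD 1: (12.728,-12.728) -> (12.021,-12.021) [heading=135, draw]
  FD 20: (12.021,-12.021) -> (-2.121,2.121) [heading=135, draw]
  RT 180: heading 135 -> 315
  FD 18: (-2.121,2.121) -> (10.607,-10.607) [heading=315, draw]
  -- iteration 5/6 --
  FD 1: (10.607,-10.607) -> (11.314,-11.314) [heading=315, draw]
  FD 20: (11.314,-11.314) -> (25.456,-25.456) [heading=315, draw]
  RT 180: heading 315 -> 135
  FD 18: (25.456,-25.456) -> (12.728,-12.728) [heading=135, draw]
  -- iteration 6/6 --
  FD 1: (12.728,-12.728) -> (12.021,-12.021) [heading=135, draw]
  FD 20: (12.021,-12.021) -> (-2.121,2.121) [heading=135, draw]
  RT 180: heading 135 -> 315
  FD 18: (-2.121,2.121) -> (10.607,-10.607) [heading=315, draw]
]
RT 45: heading 315 -> 270
LT 45: heading 270 -> 315
FD 6: (10.607,-10.607) -> (14.849,-14.849) [heading=315, draw]
Final: pos=(14.849,-14.849), heading=315, 21 segment(s) drawn
Segments drawn: 21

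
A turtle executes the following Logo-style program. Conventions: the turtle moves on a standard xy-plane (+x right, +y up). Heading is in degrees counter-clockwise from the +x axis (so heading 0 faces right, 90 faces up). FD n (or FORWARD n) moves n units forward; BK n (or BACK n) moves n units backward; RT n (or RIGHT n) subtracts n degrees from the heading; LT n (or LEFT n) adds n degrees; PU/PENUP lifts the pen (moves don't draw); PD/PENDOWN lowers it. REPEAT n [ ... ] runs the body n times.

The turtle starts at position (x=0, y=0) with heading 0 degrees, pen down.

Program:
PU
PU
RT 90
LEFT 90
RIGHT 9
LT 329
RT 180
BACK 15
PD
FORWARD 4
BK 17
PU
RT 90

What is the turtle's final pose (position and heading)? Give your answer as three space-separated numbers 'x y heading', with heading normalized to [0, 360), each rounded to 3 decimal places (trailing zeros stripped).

Executing turtle program step by step:
Start: pos=(0,0), heading=0, pen down
PU: pen up
PU: pen up
RT 90: heading 0 -> 270
LT 90: heading 270 -> 0
RT 9: heading 0 -> 351
LT 329: heading 351 -> 320
RT 180: heading 320 -> 140
BK 15: (0,0) -> (11.491,-9.642) [heading=140, move]
PD: pen down
FD 4: (11.491,-9.642) -> (8.426,-7.071) [heading=140, draw]
BK 17: (8.426,-7.071) -> (21.449,-17.998) [heading=140, draw]
PU: pen up
RT 90: heading 140 -> 50
Final: pos=(21.449,-17.998), heading=50, 2 segment(s) drawn

Answer: 21.449 -17.998 50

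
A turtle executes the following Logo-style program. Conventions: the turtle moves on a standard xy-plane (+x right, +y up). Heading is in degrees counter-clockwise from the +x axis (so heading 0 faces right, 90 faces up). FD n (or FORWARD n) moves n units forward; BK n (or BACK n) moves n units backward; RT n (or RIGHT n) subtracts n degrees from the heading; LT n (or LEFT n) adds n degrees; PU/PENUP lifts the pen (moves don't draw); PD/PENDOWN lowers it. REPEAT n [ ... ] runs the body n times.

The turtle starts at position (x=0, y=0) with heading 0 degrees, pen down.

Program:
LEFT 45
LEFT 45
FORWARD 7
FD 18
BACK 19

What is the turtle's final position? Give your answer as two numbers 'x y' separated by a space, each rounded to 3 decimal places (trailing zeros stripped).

Answer: 0 6

Derivation:
Executing turtle program step by step:
Start: pos=(0,0), heading=0, pen down
LT 45: heading 0 -> 45
LT 45: heading 45 -> 90
FD 7: (0,0) -> (0,7) [heading=90, draw]
FD 18: (0,7) -> (0,25) [heading=90, draw]
BK 19: (0,25) -> (0,6) [heading=90, draw]
Final: pos=(0,6), heading=90, 3 segment(s) drawn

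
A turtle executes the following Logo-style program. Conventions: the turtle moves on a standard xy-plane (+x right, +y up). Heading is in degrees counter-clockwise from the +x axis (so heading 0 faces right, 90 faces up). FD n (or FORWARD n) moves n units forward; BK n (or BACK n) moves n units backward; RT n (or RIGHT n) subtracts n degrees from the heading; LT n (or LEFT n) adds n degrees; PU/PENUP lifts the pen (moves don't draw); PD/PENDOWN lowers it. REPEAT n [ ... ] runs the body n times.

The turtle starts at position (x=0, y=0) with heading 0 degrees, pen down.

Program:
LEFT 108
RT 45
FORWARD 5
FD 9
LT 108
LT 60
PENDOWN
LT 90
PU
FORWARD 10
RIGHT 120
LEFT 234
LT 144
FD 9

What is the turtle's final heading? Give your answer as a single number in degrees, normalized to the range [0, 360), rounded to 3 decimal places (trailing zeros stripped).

Answer: 219

Derivation:
Executing turtle program step by step:
Start: pos=(0,0), heading=0, pen down
LT 108: heading 0 -> 108
RT 45: heading 108 -> 63
FD 5: (0,0) -> (2.27,4.455) [heading=63, draw]
FD 9: (2.27,4.455) -> (6.356,12.474) [heading=63, draw]
LT 108: heading 63 -> 171
LT 60: heading 171 -> 231
PD: pen down
LT 90: heading 231 -> 321
PU: pen up
FD 10: (6.356,12.474) -> (14.127,6.181) [heading=321, move]
RT 120: heading 321 -> 201
LT 234: heading 201 -> 75
LT 144: heading 75 -> 219
FD 9: (14.127,6.181) -> (7.133,0.517) [heading=219, move]
Final: pos=(7.133,0.517), heading=219, 2 segment(s) drawn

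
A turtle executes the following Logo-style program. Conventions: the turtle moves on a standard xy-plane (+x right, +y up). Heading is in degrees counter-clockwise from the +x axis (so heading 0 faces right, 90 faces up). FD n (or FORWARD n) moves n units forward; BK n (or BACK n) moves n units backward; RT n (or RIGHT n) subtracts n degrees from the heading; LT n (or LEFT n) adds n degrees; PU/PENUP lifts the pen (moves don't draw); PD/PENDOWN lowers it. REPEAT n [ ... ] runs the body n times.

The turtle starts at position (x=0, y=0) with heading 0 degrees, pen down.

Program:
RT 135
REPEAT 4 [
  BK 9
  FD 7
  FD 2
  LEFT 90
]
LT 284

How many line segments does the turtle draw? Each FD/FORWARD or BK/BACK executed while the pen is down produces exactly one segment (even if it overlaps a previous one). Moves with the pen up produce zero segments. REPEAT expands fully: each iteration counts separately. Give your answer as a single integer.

Executing turtle program step by step:
Start: pos=(0,0), heading=0, pen down
RT 135: heading 0 -> 225
REPEAT 4 [
  -- iteration 1/4 --
  BK 9: (0,0) -> (6.364,6.364) [heading=225, draw]
  FD 7: (6.364,6.364) -> (1.414,1.414) [heading=225, draw]
  FD 2: (1.414,1.414) -> (0,0) [heading=225, draw]
  LT 90: heading 225 -> 315
  -- iteration 2/4 --
  BK 9: (0,0) -> (-6.364,6.364) [heading=315, draw]
  FD 7: (-6.364,6.364) -> (-1.414,1.414) [heading=315, draw]
  FD 2: (-1.414,1.414) -> (0,0) [heading=315, draw]
  LT 90: heading 315 -> 45
  -- iteration 3/4 --
  BK 9: (0,0) -> (-6.364,-6.364) [heading=45, draw]
  FD 7: (-6.364,-6.364) -> (-1.414,-1.414) [heading=45, draw]
  FD 2: (-1.414,-1.414) -> (0,0) [heading=45, draw]
  LT 90: heading 45 -> 135
  -- iteration 4/4 --
  BK 9: (0,0) -> (6.364,-6.364) [heading=135, draw]
  FD 7: (6.364,-6.364) -> (1.414,-1.414) [heading=135, draw]
  FD 2: (1.414,-1.414) -> (0,0) [heading=135, draw]
  LT 90: heading 135 -> 225
]
LT 284: heading 225 -> 149
Final: pos=(0,0), heading=149, 12 segment(s) drawn
Segments drawn: 12

Answer: 12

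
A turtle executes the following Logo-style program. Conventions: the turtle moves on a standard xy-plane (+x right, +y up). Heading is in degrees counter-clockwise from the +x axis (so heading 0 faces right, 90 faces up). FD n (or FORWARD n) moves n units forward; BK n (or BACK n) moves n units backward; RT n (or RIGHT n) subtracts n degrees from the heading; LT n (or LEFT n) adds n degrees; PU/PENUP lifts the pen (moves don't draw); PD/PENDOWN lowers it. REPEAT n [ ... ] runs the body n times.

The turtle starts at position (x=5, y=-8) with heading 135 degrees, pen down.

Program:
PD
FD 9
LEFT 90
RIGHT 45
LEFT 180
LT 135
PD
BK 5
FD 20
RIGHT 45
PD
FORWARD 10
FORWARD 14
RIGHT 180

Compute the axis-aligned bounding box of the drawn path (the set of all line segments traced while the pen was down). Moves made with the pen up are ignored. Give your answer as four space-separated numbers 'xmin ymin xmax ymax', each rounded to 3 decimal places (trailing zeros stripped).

Answer: -11.971 -8 5 32.971

Derivation:
Executing turtle program step by step:
Start: pos=(5,-8), heading=135, pen down
PD: pen down
FD 9: (5,-8) -> (-1.364,-1.636) [heading=135, draw]
LT 90: heading 135 -> 225
RT 45: heading 225 -> 180
LT 180: heading 180 -> 0
LT 135: heading 0 -> 135
PD: pen down
BK 5: (-1.364,-1.636) -> (2.172,-5.172) [heading=135, draw]
FD 20: (2.172,-5.172) -> (-11.971,8.971) [heading=135, draw]
RT 45: heading 135 -> 90
PD: pen down
FD 10: (-11.971,8.971) -> (-11.971,18.971) [heading=90, draw]
FD 14: (-11.971,18.971) -> (-11.971,32.971) [heading=90, draw]
RT 180: heading 90 -> 270
Final: pos=(-11.971,32.971), heading=270, 5 segment(s) drawn

Segment endpoints: x in {-11.971, -11.971, -11.971, -1.364, 2.172, 5}, y in {-8, -5.172, -1.636, 8.971, 18.971, 32.971}
xmin=-11.971, ymin=-8, xmax=5, ymax=32.971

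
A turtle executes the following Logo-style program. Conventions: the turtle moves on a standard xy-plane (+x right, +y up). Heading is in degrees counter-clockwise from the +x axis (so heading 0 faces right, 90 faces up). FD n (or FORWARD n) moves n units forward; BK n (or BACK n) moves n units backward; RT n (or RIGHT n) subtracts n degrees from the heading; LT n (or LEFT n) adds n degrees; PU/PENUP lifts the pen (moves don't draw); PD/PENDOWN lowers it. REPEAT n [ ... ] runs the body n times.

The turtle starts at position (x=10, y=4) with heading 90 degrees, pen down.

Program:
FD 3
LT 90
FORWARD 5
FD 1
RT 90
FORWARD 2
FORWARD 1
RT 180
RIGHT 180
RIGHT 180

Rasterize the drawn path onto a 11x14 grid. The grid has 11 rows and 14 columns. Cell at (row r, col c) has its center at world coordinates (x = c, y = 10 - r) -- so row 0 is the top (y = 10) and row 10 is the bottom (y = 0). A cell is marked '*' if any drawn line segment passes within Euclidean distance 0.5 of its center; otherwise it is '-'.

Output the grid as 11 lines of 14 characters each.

Segment 0: (10,4) -> (10,7)
Segment 1: (10,7) -> (5,7)
Segment 2: (5,7) -> (4,7)
Segment 3: (4,7) -> (4,9)
Segment 4: (4,9) -> (4,10)

Answer: ----*---------
----*---------
----*---------
----*******---
----------*---
----------*---
----------*---
--------------
--------------
--------------
--------------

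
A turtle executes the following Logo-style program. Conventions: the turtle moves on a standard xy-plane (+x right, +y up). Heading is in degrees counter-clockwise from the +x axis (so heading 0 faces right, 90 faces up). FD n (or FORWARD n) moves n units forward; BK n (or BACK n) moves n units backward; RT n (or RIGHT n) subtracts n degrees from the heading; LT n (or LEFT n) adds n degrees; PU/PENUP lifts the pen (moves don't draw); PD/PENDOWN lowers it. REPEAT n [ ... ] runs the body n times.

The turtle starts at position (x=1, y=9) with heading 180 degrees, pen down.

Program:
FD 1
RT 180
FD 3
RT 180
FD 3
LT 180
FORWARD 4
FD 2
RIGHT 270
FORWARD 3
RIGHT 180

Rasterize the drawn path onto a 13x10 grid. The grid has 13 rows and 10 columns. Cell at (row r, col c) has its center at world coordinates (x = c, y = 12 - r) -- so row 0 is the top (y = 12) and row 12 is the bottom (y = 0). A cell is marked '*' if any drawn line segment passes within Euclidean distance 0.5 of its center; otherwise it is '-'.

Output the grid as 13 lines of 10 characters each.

Segment 0: (1,9) -> (0,9)
Segment 1: (0,9) -> (3,9)
Segment 2: (3,9) -> (0,9)
Segment 3: (0,9) -> (4,9)
Segment 4: (4,9) -> (6,9)
Segment 5: (6,9) -> (6,12)

Answer: ------*---
------*---
------*---
*******---
----------
----------
----------
----------
----------
----------
----------
----------
----------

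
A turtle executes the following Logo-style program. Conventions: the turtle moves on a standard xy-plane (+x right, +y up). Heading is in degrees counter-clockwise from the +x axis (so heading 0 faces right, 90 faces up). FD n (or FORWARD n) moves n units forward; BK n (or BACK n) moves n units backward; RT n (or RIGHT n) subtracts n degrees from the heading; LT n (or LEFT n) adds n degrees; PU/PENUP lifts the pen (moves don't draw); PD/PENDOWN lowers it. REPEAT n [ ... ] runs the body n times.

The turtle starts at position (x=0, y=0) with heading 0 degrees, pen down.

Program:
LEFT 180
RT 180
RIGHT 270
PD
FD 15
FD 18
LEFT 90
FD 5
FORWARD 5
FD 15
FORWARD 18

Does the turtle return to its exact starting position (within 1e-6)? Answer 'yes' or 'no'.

Answer: no

Derivation:
Executing turtle program step by step:
Start: pos=(0,0), heading=0, pen down
LT 180: heading 0 -> 180
RT 180: heading 180 -> 0
RT 270: heading 0 -> 90
PD: pen down
FD 15: (0,0) -> (0,15) [heading=90, draw]
FD 18: (0,15) -> (0,33) [heading=90, draw]
LT 90: heading 90 -> 180
FD 5: (0,33) -> (-5,33) [heading=180, draw]
FD 5: (-5,33) -> (-10,33) [heading=180, draw]
FD 15: (-10,33) -> (-25,33) [heading=180, draw]
FD 18: (-25,33) -> (-43,33) [heading=180, draw]
Final: pos=(-43,33), heading=180, 6 segment(s) drawn

Start position: (0, 0)
Final position: (-43, 33)
Distance = 54.203; >= 1e-6 -> NOT closed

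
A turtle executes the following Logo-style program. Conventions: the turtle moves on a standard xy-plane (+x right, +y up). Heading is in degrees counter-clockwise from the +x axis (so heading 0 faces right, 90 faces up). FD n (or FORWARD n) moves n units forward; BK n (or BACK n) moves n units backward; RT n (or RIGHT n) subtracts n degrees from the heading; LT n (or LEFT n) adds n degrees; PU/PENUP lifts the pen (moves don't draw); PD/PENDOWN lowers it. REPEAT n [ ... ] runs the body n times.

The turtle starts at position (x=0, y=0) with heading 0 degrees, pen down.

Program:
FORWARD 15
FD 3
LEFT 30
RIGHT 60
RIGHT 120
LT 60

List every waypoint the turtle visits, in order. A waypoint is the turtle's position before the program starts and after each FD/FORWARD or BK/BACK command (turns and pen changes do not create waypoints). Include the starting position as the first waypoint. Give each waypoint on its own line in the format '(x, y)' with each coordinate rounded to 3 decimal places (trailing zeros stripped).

Answer: (0, 0)
(15, 0)
(18, 0)

Derivation:
Executing turtle program step by step:
Start: pos=(0,0), heading=0, pen down
FD 15: (0,0) -> (15,0) [heading=0, draw]
FD 3: (15,0) -> (18,0) [heading=0, draw]
LT 30: heading 0 -> 30
RT 60: heading 30 -> 330
RT 120: heading 330 -> 210
LT 60: heading 210 -> 270
Final: pos=(18,0), heading=270, 2 segment(s) drawn
Waypoints (3 total):
(0, 0)
(15, 0)
(18, 0)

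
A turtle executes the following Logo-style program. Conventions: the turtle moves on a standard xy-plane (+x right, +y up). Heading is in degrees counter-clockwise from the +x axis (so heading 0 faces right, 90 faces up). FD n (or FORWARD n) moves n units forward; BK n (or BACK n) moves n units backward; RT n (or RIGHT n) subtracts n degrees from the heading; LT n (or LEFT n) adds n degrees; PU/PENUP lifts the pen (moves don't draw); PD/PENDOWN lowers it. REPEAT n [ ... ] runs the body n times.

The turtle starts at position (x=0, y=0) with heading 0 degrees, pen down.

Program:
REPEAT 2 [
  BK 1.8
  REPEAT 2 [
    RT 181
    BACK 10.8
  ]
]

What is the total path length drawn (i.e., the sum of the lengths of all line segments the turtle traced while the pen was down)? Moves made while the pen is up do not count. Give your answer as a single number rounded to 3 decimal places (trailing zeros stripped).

Executing turtle program step by step:
Start: pos=(0,0), heading=0, pen down
REPEAT 2 [
  -- iteration 1/2 --
  BK 1.8: (0,0) -> (-1.8,0) [heading=0, draw]
  REPEAT 2 [
    -- iteration 1/2 --
    RT 181: heading 0 -> 179
    BK 10.8: (-1.8,0) -> (8.998,-0.188) [heading=179, draw]
    -- iteration 2/2 --
    RT 181: heading 179 -> 358
    BK 10.8: (8.998,-0.188) -> (-1.795,0.188) [heading=358, draw]
  ]
  -- iteration 2/2 --
  BK 1.8: (-1.795,0.188) -> (-3.594,0.251) [heading=358, draw]
  REPEAT 2 [
    -- iteration 1/2 --
    RT 181: heading 358 -> 177
    BK 10.8: (-3.594,0.251) -> (7.191,-0.314) [heading=177, draw]
    -- iteration 2/2 --
    RT 181: heading 177 -> 356
    BK 10.8: (7.191,-0.314) -> (-3.582,0.439) [heading=356, draw]
  ]
]
Final: pos=(-3.582,0.439), heading=356, 6 segment(s) drawn

Segment lengths:
  seg 1: (0,0) -> (-1.8,0), length = 1.8
  seg 2: (-1.8,0) -> (8.998,-0.188), length = 10.8
  seg 3: (8.998,-0.188) -> (-1.795,0.188), length = 10.8
  seg 4: (-1.795,0.188) -> (-3.594,0.251), length = 1.8
  seg 5: (-3.594,0.251) -> (7.191,-0.314), length = 10.8
  seg 6: (7.191,-0.314) -> (-3.582,0.439), length = 10.8
Total = 46.8

Answer: 46.8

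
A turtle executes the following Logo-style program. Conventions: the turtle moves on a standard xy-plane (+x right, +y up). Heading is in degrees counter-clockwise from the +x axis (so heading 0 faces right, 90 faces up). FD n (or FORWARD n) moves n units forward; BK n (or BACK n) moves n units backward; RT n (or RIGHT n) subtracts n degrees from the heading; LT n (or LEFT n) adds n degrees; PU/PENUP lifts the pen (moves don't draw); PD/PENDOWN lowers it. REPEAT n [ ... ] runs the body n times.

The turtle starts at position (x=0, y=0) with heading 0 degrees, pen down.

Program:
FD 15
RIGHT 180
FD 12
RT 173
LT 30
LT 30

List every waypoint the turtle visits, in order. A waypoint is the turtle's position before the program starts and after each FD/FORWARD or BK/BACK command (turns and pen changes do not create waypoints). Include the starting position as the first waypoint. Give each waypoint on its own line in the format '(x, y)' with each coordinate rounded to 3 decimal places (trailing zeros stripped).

Answer: (0, 0)
(15, 0)
(3, 0)

Derivation:
Executing turtle program step by step:
Start: pos=(0,0), heading=0, pen down
FD 15: (0,0) -> (15,0) [heading=0, draw]
RT 180: heading 0 -> 180
FD 12: (15,0) -> (3,0) [heading=180, draw]
RT 173: heading 180 -> 7
LT 30: heading 7 -> 37
LT 30: heading 37 -> 67
Final: pos=(3,0), heading=67, 2 segment(s) drawn
Waypoints (3 total):
(0, 0)
(15, 0)
(3, 0)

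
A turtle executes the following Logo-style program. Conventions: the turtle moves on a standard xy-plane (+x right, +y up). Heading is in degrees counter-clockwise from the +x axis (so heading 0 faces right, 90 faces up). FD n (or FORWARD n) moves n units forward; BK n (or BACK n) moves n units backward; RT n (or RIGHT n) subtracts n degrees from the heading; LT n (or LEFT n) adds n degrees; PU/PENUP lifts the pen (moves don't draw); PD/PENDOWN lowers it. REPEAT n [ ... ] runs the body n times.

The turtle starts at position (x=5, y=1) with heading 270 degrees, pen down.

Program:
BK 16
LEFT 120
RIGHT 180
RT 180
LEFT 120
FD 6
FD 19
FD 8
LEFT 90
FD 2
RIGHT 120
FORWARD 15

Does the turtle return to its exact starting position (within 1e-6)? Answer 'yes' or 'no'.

Executing turtle program step by step:
Start: pos=(5,1), heading=270, pen down
BK 16: (5,1) -> (5,17) [heading=270, draw]
LT 120: heading 270 -> 30
RT 180: heading 30 -> 210
RT 180: heading 210 -> 30
LT 120: heading 30 -> 150
FD 6: (5,17) -> (-0.196,20) [heading=150, draw]
FD 19: (-0.196,20) -> (-16.651,29.5) [heading=150, draw]
FD 8: (-16.651,29.5) -> (-23.579,33.5) [heading=150, draw]
LT 90: heading 150 -> 240
FD 2: (-23.579,33.5) -> (-24.579,31.768) [heading=240, draw]
RT 120: heading 240 -> 120
FD 15: (-24.579,31.768) -> (-32.079,44.758) [heading=120, draw]
Final: pos=(-32.079,44.758), heading=120, 6 segment(s) drawn

Start position: (5, 1)
Final position: (-32.079, 44.758)
Distance = 57.355; >= 1e-6 -> NOT closed

Answer: no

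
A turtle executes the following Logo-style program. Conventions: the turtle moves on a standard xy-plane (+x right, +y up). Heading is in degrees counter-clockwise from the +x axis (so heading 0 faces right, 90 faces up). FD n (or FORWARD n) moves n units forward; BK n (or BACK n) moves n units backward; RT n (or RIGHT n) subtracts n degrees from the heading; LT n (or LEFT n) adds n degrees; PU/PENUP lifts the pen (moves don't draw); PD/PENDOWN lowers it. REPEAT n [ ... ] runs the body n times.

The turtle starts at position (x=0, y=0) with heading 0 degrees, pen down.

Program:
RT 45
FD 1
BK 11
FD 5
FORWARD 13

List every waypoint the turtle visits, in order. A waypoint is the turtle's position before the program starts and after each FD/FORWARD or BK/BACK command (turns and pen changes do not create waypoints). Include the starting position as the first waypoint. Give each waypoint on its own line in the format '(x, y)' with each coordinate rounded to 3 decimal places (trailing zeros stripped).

Answer: (0, 0)
(0.707, -0.707)
(-7.071, 7.071)
(-3.536, 3.536)
(5.657, -5.657)

Derivation:
Executing turtle program step by step:
Start: pos=(0,0), heading=0, pen down
RT 45: heading 0 -> 315
FD 1: (0,0) -> (0.707,-0.707) [heading=315, draw]
BK 11: (0.707,-0.707) -> (-7.071,7.071) [heading=315, draw]
FD 5: (-7.071,7.071) -> (-3.536,3.536) [heading=315, draw]
FD 13: (-3.536,3.536) -> (5.657,-5.657) [heading=315, draw]
Final: pos=(5.657,-5.657), heading=315, 4 segment(s) drawn
Waypoints (5 total):
(0, 0)
(0.707, -0.707)
(-7.071, 7.071)
(-3.536, 3.536)
(5.657, -5.657)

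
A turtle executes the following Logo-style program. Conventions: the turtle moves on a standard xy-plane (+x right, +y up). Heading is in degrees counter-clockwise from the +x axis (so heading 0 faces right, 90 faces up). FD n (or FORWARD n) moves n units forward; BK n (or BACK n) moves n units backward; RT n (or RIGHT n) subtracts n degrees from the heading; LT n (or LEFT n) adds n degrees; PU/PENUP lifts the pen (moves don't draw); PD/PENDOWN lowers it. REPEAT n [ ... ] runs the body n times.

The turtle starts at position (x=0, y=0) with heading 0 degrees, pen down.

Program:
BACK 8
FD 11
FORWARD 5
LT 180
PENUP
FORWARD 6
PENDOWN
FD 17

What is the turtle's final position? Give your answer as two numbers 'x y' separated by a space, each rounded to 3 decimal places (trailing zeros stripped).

Answer: -15 0

Derivation:
Executing turtle program step by step:
Start: pos=(0,0), heading=0, pen down
BK 8: (0,0) -> (-8,0) [heading=0, draw]
FD 11: (-8,0) -> (3,0) [heading=0, draw]
FD 5: (3,0) -> (8,0) [heading=0, draw]
LT 180: heading 0 -> 180
PU: pen up
FD 6: (8,0) -> (2,0) [heading=180, move]
PD: pen down
FD 17: (2,0) -> (-15,0) [heading=180, draw]
Final: pos=(-15,0), heading=180, 4 segment(s) drawn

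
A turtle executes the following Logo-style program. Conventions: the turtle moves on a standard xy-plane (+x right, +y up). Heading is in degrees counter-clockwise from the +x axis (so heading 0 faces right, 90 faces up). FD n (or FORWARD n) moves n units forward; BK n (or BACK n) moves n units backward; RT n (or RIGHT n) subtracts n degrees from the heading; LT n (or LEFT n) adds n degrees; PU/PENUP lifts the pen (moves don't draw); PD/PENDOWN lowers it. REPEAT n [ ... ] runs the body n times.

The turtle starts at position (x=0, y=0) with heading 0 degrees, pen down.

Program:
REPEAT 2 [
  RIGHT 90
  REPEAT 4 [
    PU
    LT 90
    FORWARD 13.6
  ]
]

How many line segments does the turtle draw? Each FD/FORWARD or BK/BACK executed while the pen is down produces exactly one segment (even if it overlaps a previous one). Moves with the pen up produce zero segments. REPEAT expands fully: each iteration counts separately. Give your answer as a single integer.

Answer: 0

Derivation:
Executing turtle program step by step:
Start: pos=(0,0), heading=0, pen down
REPEAT 2 [
  -- iteration 1/2 --
  RT 90: heading 0 -> 270
  REPEAT 4 [
    -- iteration 1/4 --
    PU: pen up
    LT 90: heading 270 -> 0
    FD 13.6: (0,0) -> (13.6,0) [heading=0, move]
    -- iteration 2/4 --
    PU: pen up
    LT 90: heading 0 -> 90
    FD 13.6: (13.6,0) -> (13.6,13.6) [heading=90, move]
    -- iteration 3/4 --
    PU: pen up
    LT 90: heading 90 -> 180
    FD 13.6: (13.6,13.6) -> (0,13.6) [heading=180, move]
    -- iteration 4/4 --
    PU: pen up
    LT 90: heading 180 -> 270
    FD 13.6: (0,13.6) -> (0,0) [heading=270, move]
  ]
  -- iteration 2/2 --
  RT 90: heading 270 -> 180
  REPEAT 4 [
    -- iteration 1/4 --
    PU: pen up
    LT 90: heading 180 -> 270
    FD 13.6: (0,0) -> (0,-13.6) [heading=270, move]
    -- iteration 2/4 --
    PU: pen up
    LT 90: heading 270 -> 0
    FD 13.6: (0,-13.6) -> (13.6,-13.6) [heading=0, move]
    -- iteration 3/4 --
    PU: pen up
    LT 90: heading 0 -> 90
    FD 13.6: (13.6,-13.6) -> (13.6,0) [heading=90, move]
    -- iteration 4/4 --
    PU: pen up
    LT 90: heading 90 -> 180
    FD 13.6: (13.6,0) -> (0,0) [heading=180, move]
  ]
]
Final: pos=(0,0), heading=180, 0 segment(s) drawn
Segments drawn: 0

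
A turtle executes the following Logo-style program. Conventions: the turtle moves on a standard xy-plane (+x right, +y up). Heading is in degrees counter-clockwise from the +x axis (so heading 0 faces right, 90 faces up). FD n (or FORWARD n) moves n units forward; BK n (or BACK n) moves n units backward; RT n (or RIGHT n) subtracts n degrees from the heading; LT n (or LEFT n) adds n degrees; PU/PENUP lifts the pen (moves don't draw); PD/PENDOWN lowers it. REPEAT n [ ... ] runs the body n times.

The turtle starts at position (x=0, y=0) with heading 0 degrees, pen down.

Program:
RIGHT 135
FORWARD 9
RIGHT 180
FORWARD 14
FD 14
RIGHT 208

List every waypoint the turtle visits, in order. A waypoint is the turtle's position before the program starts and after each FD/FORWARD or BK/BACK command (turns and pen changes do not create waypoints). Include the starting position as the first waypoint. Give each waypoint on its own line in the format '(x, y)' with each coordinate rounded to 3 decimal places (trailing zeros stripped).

Executing turtle program step by step:
Start: pos=(0,0), heading=0, pen down
RT 135: heading 0 -> 225
FD 9: (0,0) -> (-6.364,-6.364) [heading=225, draw]
RT 180: heading 225 -> 45
FD 14: (-6.364,-6.364) -> (3.536,3.536) [heading=45, draw]
FD 14: (3.536,3.536) -> (13.435,13.435) [heading=45, draw]
RT 208: heading 45 -> 197
Final: pos=(13.435,13.435), heading=197, 3 segment(s) drawn
Waypoints (4 total):
(0, 0)
(-6.364, -6.364)
(3.536, 3.536)
(13.435, 13.435)

Answer: (0, 0)
(-6.364, -6.364)
(3.536, 3.536)
(13.435, 13.435)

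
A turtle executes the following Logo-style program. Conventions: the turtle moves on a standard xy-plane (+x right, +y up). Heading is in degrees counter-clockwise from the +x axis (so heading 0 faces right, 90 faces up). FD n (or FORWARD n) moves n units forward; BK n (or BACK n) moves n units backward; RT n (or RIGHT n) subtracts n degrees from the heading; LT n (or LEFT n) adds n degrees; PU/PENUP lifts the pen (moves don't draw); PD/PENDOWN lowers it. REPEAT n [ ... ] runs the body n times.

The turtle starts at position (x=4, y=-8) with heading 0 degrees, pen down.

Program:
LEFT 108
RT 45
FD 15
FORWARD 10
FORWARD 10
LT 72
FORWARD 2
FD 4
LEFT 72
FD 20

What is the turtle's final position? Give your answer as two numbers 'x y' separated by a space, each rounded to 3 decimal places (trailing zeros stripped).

Executing turtle program step by step:
Start: pos=(4,-8), heading=0, pen down
LT 108: heading 0 -> 108
RT 45: heading 108 -> 63
FD 15: (4,-8) -> (10.81,5.365) [heading=63, draw]
FD 10: (10.81,5.365) -> (15.35,14.275) [heading=63, draw]
FD 10: (15.35,14.275) -> (19.89,23.185) [heading=63, draw]
LT 72: heading 63 -> 135
FD 2: (19.89,23.185) -> (18.475,24.599) [heading=135, draw]
FD 4: (18.475,24.599) -> (15.647,27.428) [heading=135, draw]
LT 72: heading 135 -> 207
FD 20: (15.647,27.428) -> (-2.173,18.348) [heading=207, draw]
Final: pos=(-2.173,18.348), heading=207, 6 segment(s) drawn

Answer: -2.173 18.348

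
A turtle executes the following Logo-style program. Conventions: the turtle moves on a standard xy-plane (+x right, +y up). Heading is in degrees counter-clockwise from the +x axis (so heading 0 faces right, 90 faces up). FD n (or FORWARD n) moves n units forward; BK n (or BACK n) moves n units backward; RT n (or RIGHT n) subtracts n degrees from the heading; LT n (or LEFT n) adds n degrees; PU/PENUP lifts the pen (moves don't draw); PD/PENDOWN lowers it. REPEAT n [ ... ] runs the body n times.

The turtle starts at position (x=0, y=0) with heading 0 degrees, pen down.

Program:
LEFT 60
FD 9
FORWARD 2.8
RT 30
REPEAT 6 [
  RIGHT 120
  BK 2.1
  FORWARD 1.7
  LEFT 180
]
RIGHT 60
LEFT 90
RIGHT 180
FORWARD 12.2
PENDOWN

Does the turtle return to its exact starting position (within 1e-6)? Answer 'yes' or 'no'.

Answer: no

Derivation:
Executing turtle program step by step:
Start: pos=(0,0), heading=0, pen down
LT 60: heading 0 -> 60
FD 9: (0,0) -> (4.5,7.794) [heading=60, draw]
FD 2.8: (4.5,7.794) -> (5.9,10.219) [heading=60, draw]
RT 30: heading 60 -> 30
REPEAT 6 [
  -- iteration 1/6 --
  RT 120: heading 30 -> 270
  BK 2.1: (5.9,10.219) -> (5.9,12.319) [heading=270, draw]
  FD 1.7: (5.9,12.319) -> (5.9,10.619) [heading=270, draw]
  LT 180: heading 270 -> 90
  -- iteration 2/6 --
  RT 120: heading 90 -> 330
  BK 2.1: (5.9,10.619) -> (4.081,11.669) [heading=330, draw]
  FD 1.7: (4.081,11.669) -> (5.554,10.819) [heading=330, draw]
  LT 180: heading 330 -> 150
  -- iteration 3/6 --
  RT 120: heading 150 -> 30
  BK 2.1: (5.554,10.819) -> (3.735,9.769) [heading=30, draw]
  FD 1.7: (3.735,9.769) -> (5.207,10.619) [heading=30, draw]
  LT 180: heading 30 -> 210
  -- iteration 4/6 --
  RT 120: heading 210 -> 90
  BK 2.1: (5.207,10.619) -> (5.207,8.519) [heading=90, draw]
  FD 1.7: (5.207,8.519) -> (5.207,10.219) [heading=90, draw]
  LT 180: heading 90 -> 270
  -- iteration 5/6 --
  RT 120: heading 270 -> 150
  BK 2.1: (5.207,10.219) -> (7.026,9.169) [heading=150, draw]
  FD 1.7: (7.026,9.169) -> (5.554,10.019) [heading=150, draw]
  LT 180: heading 150 -> 330
  -- iteration 6/6 --
  RT 120: heading 330 -> 210
  BK 2.1: (5.554,10.019) -> (7.372,11.069) [heading=210, draw]
  FD 1.7: (7.372,11.069) -> (5.9,10.219) [heading=210, draw]
  LT 180: heading 210 -> 30
]
RT 60: heading 30 -> 330
LT 90: heading 330 -> 60
RT 180: heading 60 -> 240
FD 12.2: (5.9,10.219) -> (-0.2,-0.346) [heading=240, draw]
PD: pen down
Final: pos=(-0.2,-0.346), heading=240, 15 segment(s) drawn

Start position: (0, 0)
Final position: (-0.2, -0.346)
Distance = 0.4; >= 1e-6 -> NOT closed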